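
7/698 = 7/698=   0.01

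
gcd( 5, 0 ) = 5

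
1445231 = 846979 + 598252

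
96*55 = 5280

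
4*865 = 3460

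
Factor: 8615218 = 2^1*157^1*27437^1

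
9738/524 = 4869/262 =18.58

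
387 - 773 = - 386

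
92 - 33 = 59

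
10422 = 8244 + 2178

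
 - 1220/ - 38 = 32 + 2/19 =32.11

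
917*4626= 4242042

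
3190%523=52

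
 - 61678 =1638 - 63316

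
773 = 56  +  717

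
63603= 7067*9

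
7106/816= 209/24 = 8.71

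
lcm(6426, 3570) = 32130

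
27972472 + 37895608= 65868080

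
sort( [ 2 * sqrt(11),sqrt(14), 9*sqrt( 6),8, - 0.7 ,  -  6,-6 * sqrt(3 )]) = [ - 6*sqrt(3),- 6,-0.7, sqrt(14 ), 2*sqrt( 11),8, 9*sqrt(6 )]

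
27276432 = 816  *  33427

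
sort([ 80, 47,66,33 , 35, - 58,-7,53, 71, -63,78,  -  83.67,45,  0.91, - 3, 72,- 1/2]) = [ - 83.67, - 63,-58, - 7, - 3, - 1/2,0.91,33,35,  45,47 , 53,66,  71,72 , 78, 80]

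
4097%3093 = 1004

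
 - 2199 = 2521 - 4720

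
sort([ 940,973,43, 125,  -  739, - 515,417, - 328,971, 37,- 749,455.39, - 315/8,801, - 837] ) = [ - 837, - 749,-739, -515,-328, - 315/8,  37,43,125,417,455.39, 801,940,  971,973 ] 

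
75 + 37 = 112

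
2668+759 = 3427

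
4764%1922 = 920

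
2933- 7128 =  - 4195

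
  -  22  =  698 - 720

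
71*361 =25631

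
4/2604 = 1/651 = 0.00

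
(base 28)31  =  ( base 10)85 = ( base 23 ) 3G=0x55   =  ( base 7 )151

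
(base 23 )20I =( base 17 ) 3C5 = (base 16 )434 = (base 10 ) 1076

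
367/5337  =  367/5337 = 0.07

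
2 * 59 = 118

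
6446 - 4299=2147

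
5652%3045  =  2607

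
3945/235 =16 + 37/47=16.79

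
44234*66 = 2919444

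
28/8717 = 28/8717 = 0.00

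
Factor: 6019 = 13^1*463^1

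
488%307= 181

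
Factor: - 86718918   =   - 2^1*3^1*11^1 * 13^1*53^1*1907^1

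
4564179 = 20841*219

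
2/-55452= - 1 + 27725/27726 = - 0.00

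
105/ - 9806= - 105/9806=   - 0.01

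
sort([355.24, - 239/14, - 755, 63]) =[ - 755,-239/14,63, 355.24]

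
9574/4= 2393 + 1/2 = 2393.50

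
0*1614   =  0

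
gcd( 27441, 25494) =3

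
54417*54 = 2938518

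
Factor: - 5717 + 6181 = 464 = 2^4*29^1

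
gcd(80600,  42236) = 4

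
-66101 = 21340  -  87441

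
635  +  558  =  1193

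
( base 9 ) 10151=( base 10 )6688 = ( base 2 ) 1101000100000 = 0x1a20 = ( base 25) AHD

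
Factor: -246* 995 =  - 244770 = -2^1*3^1  *5^1 *41^1*199^1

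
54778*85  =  4656130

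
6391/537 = 6391/537 = 11.90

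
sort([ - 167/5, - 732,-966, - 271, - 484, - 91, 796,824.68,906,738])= [ - 966,  -  732, - 484, - 271, - 91,  -  167/5,  738, 796, 824.68, 906] 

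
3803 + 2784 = 6587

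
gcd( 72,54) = 18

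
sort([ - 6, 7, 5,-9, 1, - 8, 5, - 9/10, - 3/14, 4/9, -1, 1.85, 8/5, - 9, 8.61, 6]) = [-9, - 9,  -  8, - 6 , - 1,  -  9/10, - 3/14 , 4/9, 1,8/5,1.85, 5, 5 , 6 , 7, 8.61] 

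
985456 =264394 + 721062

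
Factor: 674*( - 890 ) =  - 599860 = -2^2*5^1 * 89^1*337^1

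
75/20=15/4 = 3.75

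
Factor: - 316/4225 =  - 2^2 * 5^( - 2)*13^ ( -2)*79^1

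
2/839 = 2/839 = 0.00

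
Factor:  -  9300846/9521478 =- 3^ ( - 1)*528971^(-1)*1550141^1 =- 1550141/1586913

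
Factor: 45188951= 23^1*37^1*53101^1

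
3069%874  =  447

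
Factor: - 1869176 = -2^3*31^1*7537^1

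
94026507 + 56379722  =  150406229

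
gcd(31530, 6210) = 30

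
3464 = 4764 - 1300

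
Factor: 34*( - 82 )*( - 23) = 64124 = 2^2*17^1*23^1*41^1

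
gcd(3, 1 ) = 1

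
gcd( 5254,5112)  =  142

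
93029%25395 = 16844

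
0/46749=0=0.00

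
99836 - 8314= 91522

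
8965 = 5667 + 3298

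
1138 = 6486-5348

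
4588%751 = 82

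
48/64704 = 1/1348 = 0.00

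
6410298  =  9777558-3367260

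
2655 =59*45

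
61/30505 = 61/30505 = 0.00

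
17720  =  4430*4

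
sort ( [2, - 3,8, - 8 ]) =[ - 8 ,-3,  2,8] 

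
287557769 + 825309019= 1112866788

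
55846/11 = 55846/11 = 5076.91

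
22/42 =11/21 = 0.52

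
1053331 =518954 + 534377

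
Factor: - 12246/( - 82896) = 13/88 = 2^ ( - 3)*11^(- 1)*13^1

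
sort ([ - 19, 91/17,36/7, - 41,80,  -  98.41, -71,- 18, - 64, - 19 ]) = [ - 98.41, - 71, - 64,-41, - 19,-19, - 18,36/7, 91/17,80]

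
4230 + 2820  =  7050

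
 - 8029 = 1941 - 9970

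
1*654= 654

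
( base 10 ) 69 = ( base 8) 105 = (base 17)41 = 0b1000101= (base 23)30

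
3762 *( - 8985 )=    - 33801570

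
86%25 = 11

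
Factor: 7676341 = 7676341^1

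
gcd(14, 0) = 14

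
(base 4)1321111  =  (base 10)7765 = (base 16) 1E55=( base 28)9p9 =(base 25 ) CAF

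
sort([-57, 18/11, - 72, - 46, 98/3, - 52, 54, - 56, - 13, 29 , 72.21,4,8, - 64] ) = [ - 72, - 64, - 57, - 56, - 52, -46, - 13, 18/11,4, 8,29, 98/3, 54,72.21]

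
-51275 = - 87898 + 36623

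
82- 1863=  -1781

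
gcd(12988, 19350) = 2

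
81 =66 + 15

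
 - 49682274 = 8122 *( - 6117)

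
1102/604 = 1 + 249/302 = 1.82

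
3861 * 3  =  11583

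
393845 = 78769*5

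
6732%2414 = 1904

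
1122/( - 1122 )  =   -1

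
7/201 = 7/201 = 0.03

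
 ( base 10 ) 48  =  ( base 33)1F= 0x30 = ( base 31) 1h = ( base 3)1210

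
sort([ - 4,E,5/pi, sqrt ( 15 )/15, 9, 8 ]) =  [ - 4,sqrt(15)/15,  5/pi , E,8,9 ] 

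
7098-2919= 4179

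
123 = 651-528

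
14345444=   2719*5276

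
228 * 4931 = 1124268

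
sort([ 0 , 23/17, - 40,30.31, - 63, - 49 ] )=[ - 63, - 49,  -  40  ,  0,  23/17,30.31] 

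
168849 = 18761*9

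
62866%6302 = 6148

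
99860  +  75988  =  175848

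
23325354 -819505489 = -796180135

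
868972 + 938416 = 1807388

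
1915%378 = 25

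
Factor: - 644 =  - 2^2*7^1*23^1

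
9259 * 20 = 185180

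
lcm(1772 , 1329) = 5316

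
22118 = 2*11059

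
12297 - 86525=- 74228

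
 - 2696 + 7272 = 4576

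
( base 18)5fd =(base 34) 1LX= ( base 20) 4f3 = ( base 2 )11101101111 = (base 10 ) 1903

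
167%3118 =167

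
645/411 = 1+78/137 = 1.57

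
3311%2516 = 795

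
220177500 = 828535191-608357691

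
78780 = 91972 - 13192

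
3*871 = 2613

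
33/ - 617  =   - 33/617 = - 0.05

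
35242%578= 562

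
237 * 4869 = 1153953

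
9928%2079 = 1612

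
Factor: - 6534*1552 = -10140768 = - 2^5*3^3*11^2*97^1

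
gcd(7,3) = 1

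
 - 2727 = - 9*303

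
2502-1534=968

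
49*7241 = 354809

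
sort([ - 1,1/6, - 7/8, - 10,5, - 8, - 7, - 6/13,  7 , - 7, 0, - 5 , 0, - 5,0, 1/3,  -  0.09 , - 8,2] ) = [ - 10, - 8,  -  8, -7, - 7, - 5,- 5, - 1,-7/8, - 6/13, - 0.09, 0,0,0,1/6,  1/3 , 2, 5,7]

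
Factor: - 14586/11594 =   -  3^1*13^1*31^( - 1) = - 39/31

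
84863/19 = 4466 + 9/19 = 4466.47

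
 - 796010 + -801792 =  - 1597802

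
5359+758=6117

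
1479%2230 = 1479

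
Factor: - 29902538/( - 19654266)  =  3^( - 1) * 29^1 * 31^1*127^( - 1)*16631^1 * 25793^ ( - 1 ) = 14951269/9827133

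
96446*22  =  2121812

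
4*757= 3028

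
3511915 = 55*63853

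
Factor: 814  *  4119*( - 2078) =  - 2^2*3^1*11^1*37^1  *  1039^1 * 1373^1 = - 6967255548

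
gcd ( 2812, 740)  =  148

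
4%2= 0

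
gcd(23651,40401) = 67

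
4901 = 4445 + 456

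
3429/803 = 3429/803 =4.27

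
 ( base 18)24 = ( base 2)101000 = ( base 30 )1A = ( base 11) 37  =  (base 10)40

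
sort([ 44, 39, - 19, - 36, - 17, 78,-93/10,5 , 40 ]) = [ - 36, - 19, - 17, - 93/10,5,39  ,  40, 44,78 ] 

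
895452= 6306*142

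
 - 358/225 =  - 2+ 92/225 = -1.59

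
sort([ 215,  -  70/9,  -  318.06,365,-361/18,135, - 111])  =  [ - 318.06,-111, - 361/18,- 70/9, 135, 215,365 ]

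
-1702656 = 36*( - 47296) 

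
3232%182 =138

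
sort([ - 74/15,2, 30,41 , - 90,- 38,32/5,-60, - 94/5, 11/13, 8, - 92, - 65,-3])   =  [  -  92 ,-90, - 65, - 60, -38 , - 94/5, - 74/15, - 3,11/13, 2,  32/5, 8,30, 41 ]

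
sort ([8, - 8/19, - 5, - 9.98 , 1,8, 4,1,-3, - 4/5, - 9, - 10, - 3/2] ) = [- 10, - 9.98, - 9,-5 , - 3 , - 3/2, - 4/5, - 8/19, 1 , 1,4, 8 , 8 ] 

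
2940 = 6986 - 4046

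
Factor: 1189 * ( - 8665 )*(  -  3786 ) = 39005965410 = 2^1 * 3^1*5^1*29^1*41^1*631^1 * 1733^1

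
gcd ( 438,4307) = 73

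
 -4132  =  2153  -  6285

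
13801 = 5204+8597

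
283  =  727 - 444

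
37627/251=149 + 228/251 = 149.91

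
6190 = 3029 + 3161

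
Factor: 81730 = 2^1*5^1*11^1*743^1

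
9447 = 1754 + 7693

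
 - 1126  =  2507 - 3633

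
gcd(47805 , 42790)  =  5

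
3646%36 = 10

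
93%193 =93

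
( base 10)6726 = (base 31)6uu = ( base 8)15106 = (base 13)30A5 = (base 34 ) 5RS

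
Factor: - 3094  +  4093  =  3^3*37^1 = 999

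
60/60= 1 = 1.00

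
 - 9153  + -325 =-9478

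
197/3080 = 197/3080=0.06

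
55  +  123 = 178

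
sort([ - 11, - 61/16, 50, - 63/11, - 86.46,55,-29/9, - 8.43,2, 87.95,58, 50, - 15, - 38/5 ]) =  [ - 86.46, - 15, - 11, - 8.43,  -  38/5 , - 63/11, - 61/16,  -  29/9,2,50,50,55, 58, 87.95]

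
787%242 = 61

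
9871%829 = 752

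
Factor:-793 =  - 13^1 *61^1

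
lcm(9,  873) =873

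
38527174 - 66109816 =-27582642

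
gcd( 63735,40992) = 21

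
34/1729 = 34/1729 = 0.02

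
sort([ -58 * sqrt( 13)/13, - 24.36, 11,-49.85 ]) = [ - 49.85,-24.36, - 58*sqrt(13)/13,11]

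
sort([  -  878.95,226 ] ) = [-878.95,226 ] 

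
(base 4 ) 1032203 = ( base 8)11643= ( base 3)20220012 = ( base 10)5027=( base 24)8HB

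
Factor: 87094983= 3^1*29031661^1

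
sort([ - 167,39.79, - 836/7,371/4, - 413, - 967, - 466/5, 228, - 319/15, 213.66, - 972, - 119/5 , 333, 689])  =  [ - 972, - 967, - 413, - 167, - 836/7, - 466/5, - 119/5, - 319/15, 39.79 , 371/4, 213.66, 228,333, 689 ]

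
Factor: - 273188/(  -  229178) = 2^1*19^( - 1 )*37^( - 1)*419^1 = 838/703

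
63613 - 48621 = 14992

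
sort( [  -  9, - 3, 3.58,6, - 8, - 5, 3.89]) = [ - 9,  -  8, - 5, - 3 , 3.58, 3.89, 6] 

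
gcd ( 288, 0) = 288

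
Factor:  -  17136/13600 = -2^ ( - 1)*3^2*5^( - 2) * 7^1 =- 63/50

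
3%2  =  1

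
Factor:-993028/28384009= - 2^2*1667^( - 1 )*17027^(  -  1 )*248257^1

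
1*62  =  62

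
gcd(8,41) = 1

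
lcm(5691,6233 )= 130893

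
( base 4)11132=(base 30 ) bk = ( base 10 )350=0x15E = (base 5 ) 2400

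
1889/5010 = 1889/5010 = 0.38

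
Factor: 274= 2^1*137^1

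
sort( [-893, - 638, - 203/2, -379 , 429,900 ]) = [ - 893,-638,-379 , - 203/2,  429,900] 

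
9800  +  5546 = 15346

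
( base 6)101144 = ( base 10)8056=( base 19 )1360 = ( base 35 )6K6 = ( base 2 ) 1111101111000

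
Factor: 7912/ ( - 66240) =-43/360=- 2^( - 3) * 3^( - 2)*5^ ( - 1 )*43^1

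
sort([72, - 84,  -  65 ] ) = [ - 84, -65, 72 ]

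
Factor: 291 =3^1 * 97^1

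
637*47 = 29939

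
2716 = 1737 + 979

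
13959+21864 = 35823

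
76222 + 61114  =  137336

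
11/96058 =11/96058 = 0.00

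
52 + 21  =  73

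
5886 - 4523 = 1363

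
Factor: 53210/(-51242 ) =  - 26605/25621 = - 5^1*17^1 * 313^1*25621^( - 1) 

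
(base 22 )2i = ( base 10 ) 62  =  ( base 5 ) 222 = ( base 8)76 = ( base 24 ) 2e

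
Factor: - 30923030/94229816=-15461515/47114908 = - 2^( - 2)*5^1*19^( - 1)*29^( - 1 )*499^1*6197^1 *21377^(  -  1)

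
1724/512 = 3 + 47/128=3.37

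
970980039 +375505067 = 1346485106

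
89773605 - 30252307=59521298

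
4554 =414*11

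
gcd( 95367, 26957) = 1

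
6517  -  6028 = 489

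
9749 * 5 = 48745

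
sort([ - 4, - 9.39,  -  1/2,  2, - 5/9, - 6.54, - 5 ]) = [ - 9.39,-6.54,-5, - 4,-5/9, - 1/2,2]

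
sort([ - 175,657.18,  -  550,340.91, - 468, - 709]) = [-709, - 550, - 468, - 175, 340.91,657.18]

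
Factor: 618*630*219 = 2^2*3^4 * 5^1*7^1*73^1*103^1 = 85265460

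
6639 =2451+4188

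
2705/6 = 2705/6 = 450.83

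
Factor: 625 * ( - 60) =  - 37500 = - 2^2*3^1*5^5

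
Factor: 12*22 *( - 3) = - 792= -2^3*3^2*11^1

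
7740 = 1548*5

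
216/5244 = 18/437 = 0.04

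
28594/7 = 4084+6/7= 4084.86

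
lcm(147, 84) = 588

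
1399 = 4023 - 2624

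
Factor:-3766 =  - 2^1*7^1*269^1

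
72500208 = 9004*8052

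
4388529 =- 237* ( - 18517 ) 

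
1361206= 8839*154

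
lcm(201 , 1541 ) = 4623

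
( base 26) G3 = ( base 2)110100011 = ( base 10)419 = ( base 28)ER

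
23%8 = 7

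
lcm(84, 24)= 168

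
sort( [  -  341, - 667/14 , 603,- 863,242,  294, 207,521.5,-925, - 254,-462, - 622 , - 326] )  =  [ - 925, - 863, - 622,-462,-341, - 326, - 254 ,-667/14, 207,242,294,521.5,603]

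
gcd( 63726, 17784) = 1482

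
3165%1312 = 541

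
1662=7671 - 6009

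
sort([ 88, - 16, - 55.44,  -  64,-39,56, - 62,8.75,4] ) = [ - 64, - 62, - 55.44, - 39, - 16, 4 , 8.75,56,88 ]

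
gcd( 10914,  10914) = 10914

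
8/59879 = 8/59879 = 0.00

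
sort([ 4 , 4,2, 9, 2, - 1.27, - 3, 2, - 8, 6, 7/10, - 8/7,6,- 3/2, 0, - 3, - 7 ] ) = [ - 8, - 7,-3, - 3, - 3/2, - 1.27, - 8/7, 0, 7/10, 2 , 2, 2, 4,4 , 6, 6, 9 ] 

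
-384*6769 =  -  2599296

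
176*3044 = 535744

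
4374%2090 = 194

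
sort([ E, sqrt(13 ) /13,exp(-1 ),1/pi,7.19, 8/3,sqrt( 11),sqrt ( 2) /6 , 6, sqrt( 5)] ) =[ sqrt( 2)/6, sqrt( 13)/13 , 1/pi, exp( - 1),sqrt(  5), 8/3,E, sqrt(11), 6, 7.19]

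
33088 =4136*8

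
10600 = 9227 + 1373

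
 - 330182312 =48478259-378660571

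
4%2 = 0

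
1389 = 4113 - 2724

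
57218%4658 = 1322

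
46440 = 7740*6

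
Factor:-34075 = - 5^2*29^1 * 47^1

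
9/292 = 9/292  =  0.03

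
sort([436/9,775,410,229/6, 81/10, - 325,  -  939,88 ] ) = [ - 939,-325,81/10,229/6,436/9,88 , 410,775]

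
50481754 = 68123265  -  17641511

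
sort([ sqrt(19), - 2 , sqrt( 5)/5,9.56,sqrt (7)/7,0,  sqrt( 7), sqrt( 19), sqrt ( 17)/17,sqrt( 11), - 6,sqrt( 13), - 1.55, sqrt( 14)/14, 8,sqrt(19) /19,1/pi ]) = [ - 6, - 2, - 1.55, 0, sqrt(19) /19,sqrt(17)/17,sqrt(14)/14, 1/pi, sqrt( 7 )/7, sqrt (5)/5,sqrt( 7 ),sqrt(11), sqrt (13),sqrt(19 ),sqrt( 19 ),8, 9.56]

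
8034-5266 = 2768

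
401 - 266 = 135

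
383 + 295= 678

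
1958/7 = 279+5/7 = 279.71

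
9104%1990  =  1144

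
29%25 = 4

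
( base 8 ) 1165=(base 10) 629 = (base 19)1E2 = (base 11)522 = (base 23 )148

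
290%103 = 84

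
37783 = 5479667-5441884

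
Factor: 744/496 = 2^(-1)*3^1  =  3/2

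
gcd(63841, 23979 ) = 1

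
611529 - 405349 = 206180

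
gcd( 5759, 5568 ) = 1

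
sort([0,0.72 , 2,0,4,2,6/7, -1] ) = [ - 1, 0, 0,0.72, 6/7,2, 2,4] 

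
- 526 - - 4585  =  4059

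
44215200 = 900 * 49128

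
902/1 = 902 = 902.00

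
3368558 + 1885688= 5254246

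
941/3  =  313 + 2/3=313.67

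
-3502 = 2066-5568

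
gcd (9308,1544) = 4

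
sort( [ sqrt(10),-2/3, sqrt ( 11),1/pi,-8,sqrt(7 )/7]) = [-8,-2/3,1/pi,  sqrt(7)/7,sqrt(10),sqrt (11) ]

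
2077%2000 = 77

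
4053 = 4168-115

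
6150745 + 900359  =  7051104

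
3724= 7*532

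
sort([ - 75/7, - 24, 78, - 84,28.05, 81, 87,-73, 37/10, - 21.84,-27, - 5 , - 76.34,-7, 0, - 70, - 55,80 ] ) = [ - 84,- 76.34,-73, - 70, - 55,  -  27,- 24, - 21.84, - 75/7, - 7, -5,  0, 37/10, 28.05, 78, 80, 81  ,  87] 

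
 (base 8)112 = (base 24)32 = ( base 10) 74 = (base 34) 26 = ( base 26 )2m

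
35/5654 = 35/5654 = 0.01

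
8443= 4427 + 4016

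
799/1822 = 799/1822  =  0.44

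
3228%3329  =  3228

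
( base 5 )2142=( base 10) 297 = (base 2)100101001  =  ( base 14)173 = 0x129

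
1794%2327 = 1794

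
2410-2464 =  - 54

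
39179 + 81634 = 120813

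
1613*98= 158074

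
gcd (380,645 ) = 5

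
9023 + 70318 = 79341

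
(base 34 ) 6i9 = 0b1110110000101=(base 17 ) 1929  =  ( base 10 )7557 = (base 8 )16605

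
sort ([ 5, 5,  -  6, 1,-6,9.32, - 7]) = [ - 7, - 6,-6, 1, 5,  5, 9.32]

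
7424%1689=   668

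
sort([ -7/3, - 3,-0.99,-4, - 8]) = [-8, - 4 ,-3, - 7/3,-0.99]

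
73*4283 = 312659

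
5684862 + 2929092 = 8613954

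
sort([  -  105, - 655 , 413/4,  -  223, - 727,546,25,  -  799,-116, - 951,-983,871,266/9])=[ - 983, - 951,  -  799,  -  727, - 655,  -  223, - 116, - 105, 25 , 266/9,413/4, 546, 871 ] 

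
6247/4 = 1561 + 3/4 =1561.75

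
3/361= 3/361= 0.01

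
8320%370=180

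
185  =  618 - 433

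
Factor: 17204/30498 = 2^1*3^(-1)*11^1*13^( - 1) = 22/39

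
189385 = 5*37877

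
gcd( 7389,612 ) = 9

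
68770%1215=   730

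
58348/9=6483+1/9 = 6483.11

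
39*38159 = 1488201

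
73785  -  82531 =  - 8746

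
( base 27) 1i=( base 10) 45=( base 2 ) 101101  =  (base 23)1M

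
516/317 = 516/317=1.63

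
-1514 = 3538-5052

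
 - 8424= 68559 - 76983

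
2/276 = 1/138 = 0.01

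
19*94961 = 1804259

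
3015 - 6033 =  - 3018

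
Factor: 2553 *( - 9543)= - 24363279 = - 3^2 * 23^1*37^1 * 3181^1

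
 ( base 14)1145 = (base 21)6gj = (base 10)3001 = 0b101110111001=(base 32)2tp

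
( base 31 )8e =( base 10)262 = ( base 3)100201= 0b100000110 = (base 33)7V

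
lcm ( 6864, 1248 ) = 13728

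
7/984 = 7/984=0.01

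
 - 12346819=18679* ( - 661 ) 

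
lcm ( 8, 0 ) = 0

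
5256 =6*876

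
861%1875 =861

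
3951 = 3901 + 50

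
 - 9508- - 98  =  -9410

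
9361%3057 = 190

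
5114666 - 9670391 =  - 4555725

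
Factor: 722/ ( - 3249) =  - 2^1*3^(-2) = - 2/9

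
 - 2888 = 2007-4895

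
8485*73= 619405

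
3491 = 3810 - 319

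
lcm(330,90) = 990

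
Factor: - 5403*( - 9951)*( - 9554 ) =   -  513673227162= -2^1*3^2*17^1*31^1*107^1 *281^1*1801^1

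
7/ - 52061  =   -7/52061 = -  0.00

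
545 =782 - 237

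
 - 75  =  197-272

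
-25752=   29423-55175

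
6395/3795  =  1279/759 = 1.69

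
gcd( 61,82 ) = 1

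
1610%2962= 1610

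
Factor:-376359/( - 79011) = 125453/26337 = 3^( - 1 )*8779^( - 1) * 125453^1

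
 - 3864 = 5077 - 8941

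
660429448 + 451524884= 1111954332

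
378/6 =63= 63.00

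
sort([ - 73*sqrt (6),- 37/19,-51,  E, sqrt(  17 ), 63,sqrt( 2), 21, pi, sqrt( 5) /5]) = [  -  73*sqrt( 6),-51 , - 37/19, sqrt (5 ) /5 , sqrt ( 2) , E,  pi, sqrt(17 ),21,63]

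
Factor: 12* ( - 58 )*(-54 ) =2^4*3^4 * 29^1 =37584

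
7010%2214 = 368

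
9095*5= 45475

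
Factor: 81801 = 3^2 *61^1 * 149^1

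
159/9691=159/9691 = 0.02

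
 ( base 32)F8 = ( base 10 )488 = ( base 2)111101000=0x1e8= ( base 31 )FN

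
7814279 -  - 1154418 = 8968697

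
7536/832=471/52 =9.06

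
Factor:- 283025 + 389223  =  106198 = 2^1*29^1*1831^1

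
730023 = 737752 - 7729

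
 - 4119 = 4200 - 8319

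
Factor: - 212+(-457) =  - 669= -3^1*  223^1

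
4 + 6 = 10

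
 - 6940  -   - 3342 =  - 3598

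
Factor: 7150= 2^1*5^2 *11^1*13^1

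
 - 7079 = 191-7270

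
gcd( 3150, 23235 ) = 15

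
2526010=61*41410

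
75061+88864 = 163925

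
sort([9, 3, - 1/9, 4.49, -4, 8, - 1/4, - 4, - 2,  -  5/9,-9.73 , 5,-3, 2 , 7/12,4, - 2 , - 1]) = [ - 9.73,-4, -4,-3, - 2, - 2,-1,-5/9,  -  1/4 , - 1/9, 7/12 , 2, 3,4 , 4.49, 5 , 8,  9] 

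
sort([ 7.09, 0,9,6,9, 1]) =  [0, 1,6,  7.09,9,  9]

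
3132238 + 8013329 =11145567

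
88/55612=22/13903 = 0.00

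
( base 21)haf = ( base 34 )6N4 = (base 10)7722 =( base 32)7HA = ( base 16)1E2A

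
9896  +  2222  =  12118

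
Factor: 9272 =2^3 * 19^1*61^1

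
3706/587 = 3706/587 = 6.31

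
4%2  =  0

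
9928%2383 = 396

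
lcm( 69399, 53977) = 485793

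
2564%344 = 156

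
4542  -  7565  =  -3023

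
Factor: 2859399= 3^2*317711^1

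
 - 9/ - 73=9/73= 0.12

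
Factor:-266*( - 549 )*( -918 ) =-2^2*3^5 * 7^1 * 17^1*19^1*61^1 = -134059212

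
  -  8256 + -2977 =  -11233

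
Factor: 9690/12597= 10/13 =2^1*5^1*13^( - 1)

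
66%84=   66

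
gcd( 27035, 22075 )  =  5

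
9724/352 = 221/8 = 27.62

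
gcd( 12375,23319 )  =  9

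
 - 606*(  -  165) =99990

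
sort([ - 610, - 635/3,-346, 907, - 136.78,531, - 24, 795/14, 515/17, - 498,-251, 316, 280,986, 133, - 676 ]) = [ - 676, - 610, - 498, - 346, - 251, - 635/3, - 136.78, - 24,515/17, 795/14,133,280,316,531, 907,986 ] 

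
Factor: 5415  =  3^1*5^1*19^2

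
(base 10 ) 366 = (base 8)556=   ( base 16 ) 16E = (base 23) FL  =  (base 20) I6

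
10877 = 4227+6650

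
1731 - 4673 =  - 2942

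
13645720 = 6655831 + 6989889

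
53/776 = 53/776=0.07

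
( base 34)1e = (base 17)2e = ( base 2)110000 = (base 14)36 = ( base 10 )48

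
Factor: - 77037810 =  -2^1*3^1*5^1*23^1*311^1*359^1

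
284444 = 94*3026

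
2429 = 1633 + 796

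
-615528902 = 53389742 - 668918644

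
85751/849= 85751/849  =  101.00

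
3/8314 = 3/8314 = 0.00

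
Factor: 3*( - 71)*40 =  - 8520 = -  2^3*3^1 *5^1*71^1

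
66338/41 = 1618 = 1618.00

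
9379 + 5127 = 14506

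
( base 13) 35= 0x2C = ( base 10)44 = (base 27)1H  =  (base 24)1k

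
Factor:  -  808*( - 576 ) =465408 = 2^9*3^2*101^1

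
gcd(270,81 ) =27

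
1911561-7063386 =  - 5151825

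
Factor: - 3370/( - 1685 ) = 2 = 2^1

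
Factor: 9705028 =2^2 * 17^1*41^1*59^2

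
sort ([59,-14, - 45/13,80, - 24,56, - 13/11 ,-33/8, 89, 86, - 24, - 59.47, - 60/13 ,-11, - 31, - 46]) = [-59.47, - 46, - 31,-24, - 24, - 14,-11, - 60/13, - 33/8,  -  45/13 , - 13/11,56, 59 , 80,86,89]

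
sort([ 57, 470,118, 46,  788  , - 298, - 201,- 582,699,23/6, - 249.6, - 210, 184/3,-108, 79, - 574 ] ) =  [- 582 , - 574, -298, - 249.6, - 210, - 201, - 108,23/6,46,57, 184/3,79,118, 470, 699,788 ] 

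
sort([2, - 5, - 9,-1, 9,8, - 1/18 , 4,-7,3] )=[ - 9, - 7, - 5, - 1, - 1/18,2,3,4, 8, 9]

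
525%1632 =525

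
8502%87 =63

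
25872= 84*308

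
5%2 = 1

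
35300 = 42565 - 7265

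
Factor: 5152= 2^5*7^1*23^1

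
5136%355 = 166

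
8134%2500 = 634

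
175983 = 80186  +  95797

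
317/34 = 317/34 = 9.32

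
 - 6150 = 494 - 6644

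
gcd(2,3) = 1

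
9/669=3/223= 0.01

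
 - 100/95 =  - 20/19 = -  1.05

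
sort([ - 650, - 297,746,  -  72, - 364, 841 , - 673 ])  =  [  -  673, - 650, - 364, - 297, - 72 , 746,841]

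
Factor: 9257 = 9257^1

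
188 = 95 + 93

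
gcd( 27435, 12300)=15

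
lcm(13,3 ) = 39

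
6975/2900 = 279/116 = 2.41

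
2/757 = 2/757 = 0.00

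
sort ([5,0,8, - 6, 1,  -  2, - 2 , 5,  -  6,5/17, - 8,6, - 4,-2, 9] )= [ - 8,  -  6, - 6,-4,- 2,  -  2, - 2,0,  5/17, 1, 5,5,  6,8,9 ]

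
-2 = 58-60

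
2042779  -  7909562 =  - 5866783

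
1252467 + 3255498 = 4507965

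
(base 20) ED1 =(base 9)8032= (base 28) 7D9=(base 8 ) 13345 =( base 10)5861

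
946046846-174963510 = 771083336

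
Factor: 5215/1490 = 7/2=2^( - 1 )*7^1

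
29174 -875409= - 846235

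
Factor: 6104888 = 2^3 * 763111^1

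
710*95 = 67450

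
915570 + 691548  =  1607118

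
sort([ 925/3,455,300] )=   [300,925/3,455 ]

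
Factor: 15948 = 2^2*3^2*443^1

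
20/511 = 20/511 = 0.04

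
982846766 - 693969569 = 288877197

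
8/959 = 8/959 = 0.01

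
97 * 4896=474912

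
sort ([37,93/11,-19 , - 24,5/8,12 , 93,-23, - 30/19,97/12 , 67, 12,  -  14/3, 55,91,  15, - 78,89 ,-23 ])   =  [-78, - 24, - 23,-23 ,  -  19 ,  -  14/3, -30/19,5/8 , 97/12 , 93/11, 12, 12,15,37, 55,  67,89, 91,93 ] 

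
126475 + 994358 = 1120833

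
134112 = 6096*22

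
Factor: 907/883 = 883^( - 1)*907^1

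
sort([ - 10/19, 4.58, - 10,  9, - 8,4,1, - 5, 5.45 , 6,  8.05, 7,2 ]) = [-10 , - 8,-5, - 10/19,  1,2, 4, 4.58,  5.45,6, 7,  8.05,  9 ]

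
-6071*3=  - 18213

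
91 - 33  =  58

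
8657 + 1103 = 9760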